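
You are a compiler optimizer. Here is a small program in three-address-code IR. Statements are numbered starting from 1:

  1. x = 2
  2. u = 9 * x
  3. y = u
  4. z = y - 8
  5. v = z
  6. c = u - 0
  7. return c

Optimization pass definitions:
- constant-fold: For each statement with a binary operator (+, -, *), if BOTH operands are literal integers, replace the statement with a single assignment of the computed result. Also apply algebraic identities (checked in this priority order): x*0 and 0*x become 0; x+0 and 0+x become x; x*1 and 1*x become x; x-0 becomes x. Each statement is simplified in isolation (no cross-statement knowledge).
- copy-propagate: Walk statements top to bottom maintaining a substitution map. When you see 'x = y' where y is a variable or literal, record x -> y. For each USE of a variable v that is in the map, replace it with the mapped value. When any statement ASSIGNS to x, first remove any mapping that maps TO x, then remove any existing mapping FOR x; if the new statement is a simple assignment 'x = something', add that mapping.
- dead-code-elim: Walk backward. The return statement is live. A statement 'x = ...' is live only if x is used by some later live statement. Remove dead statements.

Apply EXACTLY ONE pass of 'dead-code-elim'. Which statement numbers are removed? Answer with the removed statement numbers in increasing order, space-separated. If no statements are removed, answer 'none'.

Answer: 3 4 5

Derivation:
Backward liveness scan:
Stmt 1 'x = 2': KEEP (x is live); live-in = []
Stmt 2 'u = 9 * x': KEEP (u is live); live-in = ['x']
Stmt 3 'y = u': DEAD (y not in live set ['u'])
Stmt 4 'z = y - 8': DEAD (z not in live set ['u'])
Stmt 5 'v = z': DEAD (v not in live set ['u'])
Stmt 6 'c = u - 0': KEEP (c is live); live-in = ['u']
Stmt 7 'return c': KEEP (return); live-in = ['c']
Removed statement numbers: [3, 4, 5]
Surviving IR:
  x = 2
  u = 9 * x
  c = u - 0
  return c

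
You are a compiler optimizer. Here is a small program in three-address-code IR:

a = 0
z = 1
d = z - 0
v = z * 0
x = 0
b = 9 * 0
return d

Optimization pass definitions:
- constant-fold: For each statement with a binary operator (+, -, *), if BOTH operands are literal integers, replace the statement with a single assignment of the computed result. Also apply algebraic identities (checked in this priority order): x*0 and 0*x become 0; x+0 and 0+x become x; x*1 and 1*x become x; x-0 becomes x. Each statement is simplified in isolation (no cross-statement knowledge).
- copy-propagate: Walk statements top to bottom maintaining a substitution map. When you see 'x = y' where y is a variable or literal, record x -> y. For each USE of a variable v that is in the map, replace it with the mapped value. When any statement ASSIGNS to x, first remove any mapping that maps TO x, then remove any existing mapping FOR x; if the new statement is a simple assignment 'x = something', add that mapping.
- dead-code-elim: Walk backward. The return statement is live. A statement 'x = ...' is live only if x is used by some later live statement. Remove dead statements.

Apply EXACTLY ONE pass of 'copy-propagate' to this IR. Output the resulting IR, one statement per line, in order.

Applying copy-propagate statement-by-statement:
  [1] a = 0  (unchanged)
  [2] z = 1  (unchanged)
  [3] d = z - 0  -> d = 1 - 0
  [4] v = z * 0  -> v = 1 * 0
  [5] x = 0  (unchanged)
  [6] b = 9 * 0  (unchanged)
  [7] return d  (unchanged)
Result (7 stmts):
  a = 0
  z = 1
  d = 1 - 0
  v = 1 * 0
  x = 0
  b = 9 * 0
  return d

Answer: a = 0
z = 1
d = 1 - 0
v = 1 * 0
x = 0
b = 9 * 0
return d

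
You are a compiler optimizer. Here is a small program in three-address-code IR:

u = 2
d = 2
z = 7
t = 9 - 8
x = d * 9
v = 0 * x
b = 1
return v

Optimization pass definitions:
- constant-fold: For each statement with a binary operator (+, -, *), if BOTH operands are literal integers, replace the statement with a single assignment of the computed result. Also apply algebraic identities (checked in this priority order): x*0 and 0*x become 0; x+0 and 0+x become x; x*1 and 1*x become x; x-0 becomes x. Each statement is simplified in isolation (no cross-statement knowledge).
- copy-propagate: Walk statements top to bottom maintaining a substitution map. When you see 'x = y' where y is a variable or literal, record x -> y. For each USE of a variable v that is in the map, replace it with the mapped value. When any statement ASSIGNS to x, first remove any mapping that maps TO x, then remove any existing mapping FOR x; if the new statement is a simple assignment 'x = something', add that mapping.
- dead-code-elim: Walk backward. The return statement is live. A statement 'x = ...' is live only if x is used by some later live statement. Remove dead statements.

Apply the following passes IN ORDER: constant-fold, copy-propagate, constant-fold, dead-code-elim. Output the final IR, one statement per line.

Initial IR:
  u = 2
  d = 2
  z = 7
  t = 9 - 8
  x = d * 9
  v = 0 * x
  b = 1
  return v
After constant-fold (8 stmts):
  u = 2
  d = 2
  z = 7
  t = 1
  x = d * 9
  v = 0
  b = 1
  return v
After copy-propagate (8 stmts):
  u = 2
  d = 2
  z = 7
  t = 1
  x = 2 * 9
  v = 0
  b = 1
  return 0
After constant-fold (8 stmts):
  u = 2
  d = 2
  z = 7
  t = 1
  x = 18
  v = 0
  b = 1
  return 0
After dead-code-elim (1 stmts):
  return 0

Answer: return 0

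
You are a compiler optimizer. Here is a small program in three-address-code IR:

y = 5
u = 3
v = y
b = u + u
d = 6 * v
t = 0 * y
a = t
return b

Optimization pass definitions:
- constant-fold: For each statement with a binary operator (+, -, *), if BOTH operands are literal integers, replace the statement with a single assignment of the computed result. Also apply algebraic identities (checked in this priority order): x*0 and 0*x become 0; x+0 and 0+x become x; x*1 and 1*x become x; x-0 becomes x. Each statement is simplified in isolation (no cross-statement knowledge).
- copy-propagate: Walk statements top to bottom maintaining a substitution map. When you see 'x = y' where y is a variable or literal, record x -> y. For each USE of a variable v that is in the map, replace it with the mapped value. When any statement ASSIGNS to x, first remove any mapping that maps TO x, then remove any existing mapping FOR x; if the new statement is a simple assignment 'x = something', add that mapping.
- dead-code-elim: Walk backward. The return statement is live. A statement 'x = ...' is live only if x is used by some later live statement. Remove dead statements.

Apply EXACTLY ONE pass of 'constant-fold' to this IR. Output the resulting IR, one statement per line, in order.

Answer: y = 5
u = 3
v = y
b = u + u
d = 6 * v
t = 0
a = t
return b

Derivation:
Applying constant-fold statement-by-statement:
  [1] y = 5  (unchanged)
  [2] u = 3  (unchanged)
  [3] v = y  (unchanged)
  [4] b = u + u  (unchanged)
  [5] d = 6 * v  (unchanged)
  [6] t = 0 * y  -> t = 0
  [7] a = t  (unchanged)
  [8] return b  (unchanged)
Result (8 stmts):
  y = 5
  u = 3
  v = y
  b = u + u
  d = 6 * v
  t = 0
  a = t
  return b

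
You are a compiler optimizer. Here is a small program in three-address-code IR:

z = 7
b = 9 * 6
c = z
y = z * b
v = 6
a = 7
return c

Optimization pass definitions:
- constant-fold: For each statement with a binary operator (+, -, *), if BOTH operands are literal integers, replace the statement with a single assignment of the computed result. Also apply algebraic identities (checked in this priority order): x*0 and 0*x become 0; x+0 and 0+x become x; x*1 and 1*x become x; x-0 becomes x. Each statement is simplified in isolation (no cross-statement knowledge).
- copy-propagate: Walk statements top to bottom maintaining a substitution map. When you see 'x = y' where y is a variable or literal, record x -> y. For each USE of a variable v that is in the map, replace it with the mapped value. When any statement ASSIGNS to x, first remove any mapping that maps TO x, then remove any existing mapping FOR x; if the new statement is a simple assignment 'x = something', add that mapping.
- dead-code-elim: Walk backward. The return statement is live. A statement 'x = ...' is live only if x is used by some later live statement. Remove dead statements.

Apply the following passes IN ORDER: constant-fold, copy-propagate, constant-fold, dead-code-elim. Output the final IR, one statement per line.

Initial IR:
  z = 7
  b = 9 * 6
  c = z
  y = z * b
  v = 6
  a = 7
  return c
After constant-fold (7 stmts):
  z = 7
  b = 54
  c = z
  y = z * b
  v = 6
  a = 7
  return c
After copy-propagate (7 stmts):
  z = 7
  b = 54
  c = 7
  y = 7 * 54
  v = 6
  a = 7
  return 7
After constant-fold (7 stmts):
  z = 7
  b = 54
  c = 7
  y = 378
  v = 6
  a = 7
  return 7
After dead-code-elim (1 stmts):
  return 7

Answer: return 7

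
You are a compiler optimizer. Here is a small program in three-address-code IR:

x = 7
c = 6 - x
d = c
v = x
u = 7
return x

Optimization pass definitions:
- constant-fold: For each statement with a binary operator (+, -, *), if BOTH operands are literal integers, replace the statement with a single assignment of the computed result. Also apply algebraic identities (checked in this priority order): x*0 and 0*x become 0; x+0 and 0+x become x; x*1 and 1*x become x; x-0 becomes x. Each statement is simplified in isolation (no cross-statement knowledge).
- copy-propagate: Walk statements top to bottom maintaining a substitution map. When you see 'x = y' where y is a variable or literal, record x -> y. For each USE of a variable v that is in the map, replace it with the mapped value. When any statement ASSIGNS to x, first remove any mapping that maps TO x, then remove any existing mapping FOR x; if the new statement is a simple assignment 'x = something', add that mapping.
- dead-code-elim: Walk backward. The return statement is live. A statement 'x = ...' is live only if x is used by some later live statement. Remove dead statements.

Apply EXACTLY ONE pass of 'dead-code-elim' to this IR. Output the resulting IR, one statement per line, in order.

Answer: x = 7
return x

Derivation:
Applying dead-code-elim statement-by-statement:
  [6] return x  -> KEEP (return); live=['x']
  [5] u = 7  -> DEAD (u not live)
  [4] v = x  -> DEAD (v not live)
  [3] d = c  -> DEAD (d not live)
  [2] c = 6 - x  -> DEAD (c not live)
  [1] x = 7  -> KEEP; live=[]
Result (2 stmts):
  x = 7
  return x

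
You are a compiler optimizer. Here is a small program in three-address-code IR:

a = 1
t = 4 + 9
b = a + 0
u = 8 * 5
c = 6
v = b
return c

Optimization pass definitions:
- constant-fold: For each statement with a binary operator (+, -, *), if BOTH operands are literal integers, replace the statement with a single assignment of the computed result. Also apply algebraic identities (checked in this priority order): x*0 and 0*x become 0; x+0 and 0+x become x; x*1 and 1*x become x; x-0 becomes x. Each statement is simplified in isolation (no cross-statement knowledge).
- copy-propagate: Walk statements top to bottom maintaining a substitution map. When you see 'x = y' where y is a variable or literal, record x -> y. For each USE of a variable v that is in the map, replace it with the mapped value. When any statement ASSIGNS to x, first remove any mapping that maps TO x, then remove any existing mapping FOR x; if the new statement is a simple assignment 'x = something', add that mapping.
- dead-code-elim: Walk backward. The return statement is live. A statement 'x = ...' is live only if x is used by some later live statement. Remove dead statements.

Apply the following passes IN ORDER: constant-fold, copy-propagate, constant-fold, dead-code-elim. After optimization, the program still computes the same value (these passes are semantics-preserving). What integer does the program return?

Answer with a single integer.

Initial IR:
  a = 1
  t = 4 + 9
  b = a + 0
  u = 8 * 5
  c = 6
  v = b
  return c
After constant-fold (7 stmts):
  a = 1
  t = 13
  b = a
  u = 40
  c = 6
  v = b
  return c
After copy-propagate (7 stmts):
  a = 1
  t = 13
  b = 1
  u = 40
  c = 6
  v = 1
  return 6
After constant-fold (7 stmts):
  a = 1
  t = 13
  b = 1
  u = 40
  c = 6
  v = 1
  return 6
After dead-code-elim (1 stmts):
  return 6
Evaluate:
  a = 1  =>  a = 1
  t = 4 + 9  =>  t = 13
  b = a + 0  =>  b = 1
  u = 8 * 5  =>  u = 40
  c = 6  =>  c = 6
  v = b  =>  v = 1
  return c = 6

Answer: 6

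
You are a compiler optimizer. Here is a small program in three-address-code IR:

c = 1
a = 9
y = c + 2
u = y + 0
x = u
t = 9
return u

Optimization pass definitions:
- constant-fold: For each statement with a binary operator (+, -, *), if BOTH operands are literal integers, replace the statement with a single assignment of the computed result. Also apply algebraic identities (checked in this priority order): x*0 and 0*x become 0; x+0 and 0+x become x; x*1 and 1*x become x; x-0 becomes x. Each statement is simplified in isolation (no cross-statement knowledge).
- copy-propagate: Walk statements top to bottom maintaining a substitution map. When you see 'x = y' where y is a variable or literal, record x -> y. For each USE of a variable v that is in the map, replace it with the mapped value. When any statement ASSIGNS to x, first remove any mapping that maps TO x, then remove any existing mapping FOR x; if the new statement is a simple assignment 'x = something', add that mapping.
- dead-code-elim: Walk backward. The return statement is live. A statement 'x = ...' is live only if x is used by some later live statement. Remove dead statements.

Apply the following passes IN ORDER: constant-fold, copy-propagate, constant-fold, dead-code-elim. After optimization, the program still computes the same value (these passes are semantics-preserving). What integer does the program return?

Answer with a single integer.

Answer: 3

Derivation:
Initial IR:
  c = 1
  a = 9
  y = c + 2
  u = y + 0
  x = u
  t = 9
  return u
After constant-fold (7 stmts):
  c = 1
  a = 9
  y = c + 2
  u = y
  x = u
  t = 9
  return u
After copy-propagate (7 stmts):
  c = 1
  a = 9
  y = 1 + 2
  u = y
  x = y
  t = 9
  return y
After constant-fold (7 stmts):
  c = 1
  a = 9
  y = 3
  u = y
  x = y
  t = 9
  return y
After dead-code-elim (2 stmts):
  y = 3
  return y
Evaluate:
  c = 1  =>  c = 1
  a = 9  =>  a = 9
  y = c + 2  =>  y = 3
  u = y + 0  =>  u = 3
  x = u  =>  x = 3
  t = 9  =>  t = 9
  return u = 3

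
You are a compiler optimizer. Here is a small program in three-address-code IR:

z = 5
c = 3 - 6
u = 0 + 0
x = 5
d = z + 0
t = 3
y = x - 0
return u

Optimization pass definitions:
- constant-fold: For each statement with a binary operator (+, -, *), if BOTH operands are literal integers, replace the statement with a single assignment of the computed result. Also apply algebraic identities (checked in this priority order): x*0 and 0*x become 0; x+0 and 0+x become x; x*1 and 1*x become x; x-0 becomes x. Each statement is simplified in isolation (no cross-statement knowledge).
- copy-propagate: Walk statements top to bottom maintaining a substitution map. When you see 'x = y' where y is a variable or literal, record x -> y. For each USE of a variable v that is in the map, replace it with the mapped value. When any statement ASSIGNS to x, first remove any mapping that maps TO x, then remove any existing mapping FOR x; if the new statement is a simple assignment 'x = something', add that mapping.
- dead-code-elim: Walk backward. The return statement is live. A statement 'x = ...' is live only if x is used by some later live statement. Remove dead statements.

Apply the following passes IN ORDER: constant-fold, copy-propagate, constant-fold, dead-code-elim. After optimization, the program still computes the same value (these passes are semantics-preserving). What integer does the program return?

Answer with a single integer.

Answer: 0

Derivation:
Initial IR:
  z = 5
  c = 3 - 6
  u = 0 + 0
  x = 5
  d = z + 0
  t = 3
  y = x - 0
  return u
After constant-fold (8 stmts):
  z = 5
  c = -3
  u = 0
  x = 5
  d = z
  t = 3
  y = x
  return u
After copy-propagate (8 stmts):
  z = 5
  c = -3
  u = 0
  x = 5
  d = 5
  t = 3
  y = 5
  return 0
After constant-fold (8 stmts):
  z = 5
  c = -3
  u = 0
  x = 5
  d = 5
  t = 3
  y = 5
  return 0
After dead-code-elim (1 stmts):
  return 0
Evaluate:
  z = 5  =>  z = 5
  c = 3 - 6  =>  c = -3
  u = 0 + 0  =>  u = 0
  x = 5  =>  x = 5
  d = z + 0  =>  d = 5
  t = 3  =>  t = 3
  y = x - 0  =>  y = 5
  return u = 0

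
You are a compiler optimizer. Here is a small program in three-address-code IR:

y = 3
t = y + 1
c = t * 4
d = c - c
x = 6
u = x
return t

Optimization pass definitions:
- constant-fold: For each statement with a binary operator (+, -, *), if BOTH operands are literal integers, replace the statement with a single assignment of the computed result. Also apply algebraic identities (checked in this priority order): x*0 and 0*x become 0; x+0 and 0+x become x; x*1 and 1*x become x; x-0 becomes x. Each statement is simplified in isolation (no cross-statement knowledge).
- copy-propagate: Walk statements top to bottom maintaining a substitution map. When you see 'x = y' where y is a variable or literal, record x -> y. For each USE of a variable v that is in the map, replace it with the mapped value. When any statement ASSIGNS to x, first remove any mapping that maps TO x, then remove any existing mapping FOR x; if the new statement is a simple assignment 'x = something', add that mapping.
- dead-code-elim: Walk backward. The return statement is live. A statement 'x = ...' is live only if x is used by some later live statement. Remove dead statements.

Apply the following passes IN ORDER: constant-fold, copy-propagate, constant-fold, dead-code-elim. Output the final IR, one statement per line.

Answer: t = 4
return t

Derivation:
Initial IR:
  y = 3
  t = y + 1
  c = t * 4
  d = c - c
  x = 6
  u = x
  return t
After constant-fold (7 stmts):
  y = 3
  t = y + 1
  c = t * 4
  d = c - c
  x = 6
  u = x
  return t
After copy-propagate (7 stmts):
  y = 3
  t = 3 + 1
  c = t * 4
  d = c - c
  x = 6
  u = 6
  return t
After constant-fold (7 stmts):
  y = 3
  t = 4
  c = t * 4
  d = c - c
  x = 6
  u = 6
  return t
After dead-code-elim (2 stmts):
  t = 4
  return t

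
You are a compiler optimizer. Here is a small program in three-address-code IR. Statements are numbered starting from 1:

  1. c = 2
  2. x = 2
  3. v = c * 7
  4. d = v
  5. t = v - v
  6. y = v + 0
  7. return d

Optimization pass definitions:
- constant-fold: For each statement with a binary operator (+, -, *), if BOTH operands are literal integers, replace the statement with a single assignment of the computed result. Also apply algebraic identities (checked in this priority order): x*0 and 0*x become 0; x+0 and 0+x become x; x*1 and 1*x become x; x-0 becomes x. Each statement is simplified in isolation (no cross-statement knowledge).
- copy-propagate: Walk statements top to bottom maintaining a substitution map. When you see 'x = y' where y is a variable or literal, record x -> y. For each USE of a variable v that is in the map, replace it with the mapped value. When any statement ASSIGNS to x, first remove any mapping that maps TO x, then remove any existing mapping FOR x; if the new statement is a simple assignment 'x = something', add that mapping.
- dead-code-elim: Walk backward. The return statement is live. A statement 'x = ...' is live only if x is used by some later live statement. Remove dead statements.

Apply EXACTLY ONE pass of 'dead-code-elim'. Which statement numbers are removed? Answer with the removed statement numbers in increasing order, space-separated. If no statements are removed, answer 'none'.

Answer: 2 5 6

Derivation:
Backward liveness scan:
Stmt 1 'c = 2': KEEP (c is live); live-in = []
Stmt 2 'x = 2': DEAD (x not in live set ['c'])
Stmt 3 'v = c * 7': KEEP (v is live); live-in = ['c']
Stmt 4 'd = v': KEEP (d is live); live-in = ['v']
Stmt 5 't = v - v': DEAD (t not in live set ['d'])
Stmt 6 'y = v + 0': DEAD (y not in live set ['d'])
Stmt 7 'return d': KEEP (return); live-in = ['d']
Removed statement numbers: [2, 5, 6]
Surviving IR:
  c = 2
  v = c * 7
  d = v
  return d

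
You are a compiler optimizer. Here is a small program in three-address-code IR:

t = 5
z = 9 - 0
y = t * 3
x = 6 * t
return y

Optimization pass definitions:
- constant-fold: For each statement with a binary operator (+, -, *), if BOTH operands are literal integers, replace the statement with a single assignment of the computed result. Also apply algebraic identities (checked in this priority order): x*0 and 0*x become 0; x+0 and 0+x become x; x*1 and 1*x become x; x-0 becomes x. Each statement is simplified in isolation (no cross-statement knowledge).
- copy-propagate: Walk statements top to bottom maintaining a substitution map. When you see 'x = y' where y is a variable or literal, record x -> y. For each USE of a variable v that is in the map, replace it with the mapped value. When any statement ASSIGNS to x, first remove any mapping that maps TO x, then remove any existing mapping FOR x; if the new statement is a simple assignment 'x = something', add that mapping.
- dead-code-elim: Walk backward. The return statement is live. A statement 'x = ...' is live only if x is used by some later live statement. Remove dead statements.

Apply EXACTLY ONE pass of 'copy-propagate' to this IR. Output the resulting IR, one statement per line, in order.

Applying copy-propagate statement-by-statement:
  [1] t = 5  (unchanged)
  [2] z = 9 - 0  (unchanged)
  [3] y = t * 3  -> y = 5 * 3
  [4] x = 6 * t  -> x = 6 * 5
  [5] return y  (unchanged)
Result (5 stmts):
  t = 5
  z = 9 - 0
  y = 5 * 3
  x = 6 * 5
  return y

Answer: t = 5
z = 9 - 0
y = 5 * 3
x = 6 * 5
return y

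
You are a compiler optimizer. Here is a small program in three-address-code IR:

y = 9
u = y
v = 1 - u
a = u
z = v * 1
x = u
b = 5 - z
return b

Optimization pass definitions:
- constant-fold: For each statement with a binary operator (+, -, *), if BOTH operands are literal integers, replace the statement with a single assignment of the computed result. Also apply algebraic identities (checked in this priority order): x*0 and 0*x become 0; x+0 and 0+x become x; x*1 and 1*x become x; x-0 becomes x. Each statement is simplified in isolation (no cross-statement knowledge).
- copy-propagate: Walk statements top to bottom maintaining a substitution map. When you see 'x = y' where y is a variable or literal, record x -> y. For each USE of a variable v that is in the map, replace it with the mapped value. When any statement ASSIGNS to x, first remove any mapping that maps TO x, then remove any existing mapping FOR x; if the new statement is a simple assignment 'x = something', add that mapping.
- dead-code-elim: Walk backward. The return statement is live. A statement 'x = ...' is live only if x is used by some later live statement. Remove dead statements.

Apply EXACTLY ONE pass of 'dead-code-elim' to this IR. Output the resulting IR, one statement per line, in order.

Applying dead-code-elim statement-by-statement:
  [8] return b  -> KEEP (return); live=['b']
  [7] b = 5 - z  -> KEEP; live=['z']
  [6] x = u  -> DEAD (x not live)
  [5] z = v * 1  -> KEEP; live=['v']
  [4] a = u  -> DEAD (a not live)
  [3] v = 1 - u  -> KEEP; live=['u']
  [2] u = y  -> KEEP; live=['y']
  [1] y = 9  -> KEEP; live=[]
Result (6 stmts):
  y = 9
  u = y
  v = 1 - u
  z = v * 1
  b = 5 - z
  return b

Answer: y = 9
u = y
v = 1 - u
z = v * 1
b = 5 - z
return b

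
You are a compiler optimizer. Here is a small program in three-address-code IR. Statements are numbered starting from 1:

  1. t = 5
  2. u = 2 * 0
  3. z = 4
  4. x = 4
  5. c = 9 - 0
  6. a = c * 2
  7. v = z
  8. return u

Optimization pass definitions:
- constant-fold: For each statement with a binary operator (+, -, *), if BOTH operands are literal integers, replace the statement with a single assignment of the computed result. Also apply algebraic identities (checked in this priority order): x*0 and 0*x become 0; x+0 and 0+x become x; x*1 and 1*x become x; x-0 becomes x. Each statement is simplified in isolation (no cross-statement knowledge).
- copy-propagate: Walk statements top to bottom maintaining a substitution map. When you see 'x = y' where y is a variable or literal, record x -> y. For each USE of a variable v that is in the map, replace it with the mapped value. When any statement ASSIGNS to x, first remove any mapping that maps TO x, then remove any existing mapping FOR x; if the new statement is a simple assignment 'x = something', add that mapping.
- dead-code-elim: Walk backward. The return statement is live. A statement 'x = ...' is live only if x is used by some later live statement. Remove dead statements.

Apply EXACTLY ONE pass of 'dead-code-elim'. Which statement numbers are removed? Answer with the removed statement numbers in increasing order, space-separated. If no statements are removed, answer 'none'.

Backward liveness scan:
Stmt 1 't = 5': DEAD (t not in live set [])
Stmt 2 'u = 2 * 0': KEEP (u is live); live-in = []
Stmt 3 'z = 4': DEAD (z not in live set ['u'])
Stmt 4 'x = 4': DEAD (x not in live set ['u'])
Stmt 5 'c = 9 - 0': DEAD (c not in live set ['u'])
Stmt 6 'a = c * 2': DEAD (a not in live set ['u'])
Stmt 7 'v = z': DEAD (v not in live set ['u'])
Stmt 8 'return u': KEEP (return); live-in = ['u']
Removed statement numbers: [1, 3, 4, 5, 6, 7]
Surviving IR:
  u = 2 * 0
  return u

Answer: 1 3 4 5 6 7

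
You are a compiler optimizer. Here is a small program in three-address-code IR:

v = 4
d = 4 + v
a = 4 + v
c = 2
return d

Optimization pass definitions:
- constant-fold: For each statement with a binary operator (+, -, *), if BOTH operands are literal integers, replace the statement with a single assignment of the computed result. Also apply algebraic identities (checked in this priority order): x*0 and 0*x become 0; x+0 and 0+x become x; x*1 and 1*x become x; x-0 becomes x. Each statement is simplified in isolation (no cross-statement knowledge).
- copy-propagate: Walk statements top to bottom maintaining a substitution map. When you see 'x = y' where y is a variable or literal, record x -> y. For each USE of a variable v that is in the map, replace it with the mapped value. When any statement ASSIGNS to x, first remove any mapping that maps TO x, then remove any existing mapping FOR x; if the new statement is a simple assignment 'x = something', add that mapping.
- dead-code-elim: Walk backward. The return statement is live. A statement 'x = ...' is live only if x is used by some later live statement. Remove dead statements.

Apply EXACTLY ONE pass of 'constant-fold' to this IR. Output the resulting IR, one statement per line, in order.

Answer: v = 4
d = 4 + v
a = 4 + v
c = 2
return d

Derivation:
Applying constant-fold statement-by-statement:
  [1] v = 4  (unchanged)
  [2] d = 4 + v  (unchanged)
  [3] a = 4 + v  (unchanged)
  [4] c = 2  (unchanged)
  [5] return d  (unchanged)
Result (5 stmts):
  v = 4
  d = 4 + v
  a = 4 + v
  c = 2
  return d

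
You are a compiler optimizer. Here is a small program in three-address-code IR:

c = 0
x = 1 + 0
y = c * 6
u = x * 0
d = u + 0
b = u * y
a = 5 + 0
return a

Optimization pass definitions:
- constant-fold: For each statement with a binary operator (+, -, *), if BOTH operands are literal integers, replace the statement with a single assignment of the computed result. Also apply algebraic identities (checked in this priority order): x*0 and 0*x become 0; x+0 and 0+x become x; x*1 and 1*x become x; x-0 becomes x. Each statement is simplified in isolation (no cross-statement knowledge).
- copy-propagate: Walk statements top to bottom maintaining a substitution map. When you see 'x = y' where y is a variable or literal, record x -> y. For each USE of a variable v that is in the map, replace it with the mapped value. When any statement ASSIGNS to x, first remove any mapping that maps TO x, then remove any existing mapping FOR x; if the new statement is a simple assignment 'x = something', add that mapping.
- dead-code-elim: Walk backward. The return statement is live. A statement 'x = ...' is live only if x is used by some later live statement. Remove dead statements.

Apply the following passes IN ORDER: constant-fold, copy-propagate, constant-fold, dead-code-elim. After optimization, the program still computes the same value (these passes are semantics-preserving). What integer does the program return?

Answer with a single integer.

Initial IR:
  c = 0
  x = 1 + 0
  y = c * 6
  u = x * 0
  d = u + 0
  b = u * y
  a = 5 + 0
  return a
After constant-fold (8 stmts):
  c = 0
  x = 1
  y = c * 6
  u = 0
  d = u
  b = u * y
  a = 5
  return a
After copy-propagate (8 stmts):
  c = 0
  x = 1
  y = 0 * 6
  u = 0
  d = 0
  b = 0 * y
  a = 5
  return 5
After constant-fold (8 stmts):
  c = 0
  x = 1
  y = 0
  u = 0
  d = 0
  b = 0
  a = 5
  return 5
After dead-code-elim (1 stmts):
  return 5
Evaluate:
  c = 0  =>  c = 0
  x = 1 + 0  =>  x = 1
  y = c * 6  =>  y = 0
  u = x * 0  =>  u = 0
  d = u + 0  =>  d = 0
  b = u * y  =>  b = 0
  a = 5 + 0  =>  a = 5
  return a = 5

Answer: 5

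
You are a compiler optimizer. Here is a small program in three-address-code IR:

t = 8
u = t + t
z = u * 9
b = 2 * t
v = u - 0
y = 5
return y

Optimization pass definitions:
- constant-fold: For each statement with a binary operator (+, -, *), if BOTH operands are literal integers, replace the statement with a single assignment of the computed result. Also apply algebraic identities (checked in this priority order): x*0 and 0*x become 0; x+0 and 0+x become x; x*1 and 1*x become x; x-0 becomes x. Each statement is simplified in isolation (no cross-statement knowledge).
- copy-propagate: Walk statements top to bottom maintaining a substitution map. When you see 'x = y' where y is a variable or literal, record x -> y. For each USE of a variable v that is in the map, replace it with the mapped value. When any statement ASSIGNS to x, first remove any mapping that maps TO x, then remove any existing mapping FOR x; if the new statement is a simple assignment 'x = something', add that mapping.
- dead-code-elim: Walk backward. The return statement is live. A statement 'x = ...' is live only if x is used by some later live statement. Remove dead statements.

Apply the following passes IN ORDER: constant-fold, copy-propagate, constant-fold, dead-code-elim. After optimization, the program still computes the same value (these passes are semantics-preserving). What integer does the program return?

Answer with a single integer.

Answer: 5

Derivation:
Initial IR:
  t = 8
  u = t + t
  z = u * 9
  b = 2 * t
  v = u - 0
  y = 5
  return y
After constant-fold (7 stmts):
  t = 8
  u = t + t
  z = u * 9
  b = 2 * t
  v = u
  y = 5
  return y
After copy-propagate (7 stmts):
  t = 8
  u = 8 + 8
  z = u * 9
  b = 2 * 8
  v = u
  y = 5
  return 5
After constant-fold (7 stmts):
  t = 8
  u = 16
  z = u * 9
  b = 16
  v = u
  y = 5
  return 5
After dead-code-elim (1 stmts):
  return 5
Evaluate:
  t = 8  =>  t = 8
  u = t + t  =>  u = 16
  z = u * 9  =>  z = 144
  b = 2 * t  =>  b = 16
  v = u - 0  =>  v = 16
  y = 5  =>  y = 5
  return y = 5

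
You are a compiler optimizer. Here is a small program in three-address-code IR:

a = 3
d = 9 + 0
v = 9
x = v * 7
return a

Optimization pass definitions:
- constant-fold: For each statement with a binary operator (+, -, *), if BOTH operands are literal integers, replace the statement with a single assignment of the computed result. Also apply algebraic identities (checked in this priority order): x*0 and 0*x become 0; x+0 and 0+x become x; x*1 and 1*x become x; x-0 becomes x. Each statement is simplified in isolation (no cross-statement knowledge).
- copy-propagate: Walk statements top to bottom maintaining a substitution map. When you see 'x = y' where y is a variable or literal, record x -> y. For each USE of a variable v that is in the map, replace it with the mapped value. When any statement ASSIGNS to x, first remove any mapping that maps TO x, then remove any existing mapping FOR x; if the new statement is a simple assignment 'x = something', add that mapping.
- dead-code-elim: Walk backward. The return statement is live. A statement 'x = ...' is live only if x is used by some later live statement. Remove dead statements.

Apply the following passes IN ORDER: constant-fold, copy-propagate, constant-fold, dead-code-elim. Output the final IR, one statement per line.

Answer: return 3

Derivation:
Initial IR:
  a = 3
  d = 9 + 0
  v = 9
  x = v * 7
  return a
After constant-fold (5 stmts):
  a = 3
  d = 9
  v = 9
  x = v * 7
  return a
After copy-propagate (5 stmts):
  a = 3
  d = 9
  v = 9
  x = 9 * 7
  return 3
After constant-fold (5 stmts):
  a = 3
  d = 9
  v = 9
  x = 63
  return 3
After dead-code-elim (1 stmts):
  return 3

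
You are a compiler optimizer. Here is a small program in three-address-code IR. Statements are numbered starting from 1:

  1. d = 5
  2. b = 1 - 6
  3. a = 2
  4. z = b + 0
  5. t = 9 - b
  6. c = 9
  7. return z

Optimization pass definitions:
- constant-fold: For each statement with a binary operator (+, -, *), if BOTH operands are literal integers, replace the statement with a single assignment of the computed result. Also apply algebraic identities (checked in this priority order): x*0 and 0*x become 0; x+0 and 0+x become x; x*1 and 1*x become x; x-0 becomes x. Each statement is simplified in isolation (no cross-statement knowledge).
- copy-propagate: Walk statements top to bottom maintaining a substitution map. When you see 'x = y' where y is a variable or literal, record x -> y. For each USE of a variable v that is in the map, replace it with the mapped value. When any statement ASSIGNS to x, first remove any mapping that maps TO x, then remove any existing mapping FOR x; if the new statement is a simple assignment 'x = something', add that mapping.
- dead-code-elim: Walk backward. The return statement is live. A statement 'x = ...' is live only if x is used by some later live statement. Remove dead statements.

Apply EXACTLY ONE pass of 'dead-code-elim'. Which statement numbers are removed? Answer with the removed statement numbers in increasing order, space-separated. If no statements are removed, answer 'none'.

Backward liveness scan:
Stmt 1 'd = 5': DEAD (d not in live set [])
Stmt 2 'b = 1 - 6': KEEP (b is live); live-in = []
Stmt 3 'a = 2': DEAD (a not in live set ['b'])
Stmt 4 'z = b + 0': KEEP (z is live); live-in = ['b']
Stmt 5 't = 9 - b': DEAD (t not in live set ['z'])
Stmt 6 'c = 9': DEAD (c not in live set ['z'])
Stmt 7 'return z': KEEP (return); live-in = ['z']
Removed statement numbers: [1, 3, 5, 6]
Surviving IR:
  b = 1 - 6
  z = b + 0
  return z

Answer: 1 3 5 6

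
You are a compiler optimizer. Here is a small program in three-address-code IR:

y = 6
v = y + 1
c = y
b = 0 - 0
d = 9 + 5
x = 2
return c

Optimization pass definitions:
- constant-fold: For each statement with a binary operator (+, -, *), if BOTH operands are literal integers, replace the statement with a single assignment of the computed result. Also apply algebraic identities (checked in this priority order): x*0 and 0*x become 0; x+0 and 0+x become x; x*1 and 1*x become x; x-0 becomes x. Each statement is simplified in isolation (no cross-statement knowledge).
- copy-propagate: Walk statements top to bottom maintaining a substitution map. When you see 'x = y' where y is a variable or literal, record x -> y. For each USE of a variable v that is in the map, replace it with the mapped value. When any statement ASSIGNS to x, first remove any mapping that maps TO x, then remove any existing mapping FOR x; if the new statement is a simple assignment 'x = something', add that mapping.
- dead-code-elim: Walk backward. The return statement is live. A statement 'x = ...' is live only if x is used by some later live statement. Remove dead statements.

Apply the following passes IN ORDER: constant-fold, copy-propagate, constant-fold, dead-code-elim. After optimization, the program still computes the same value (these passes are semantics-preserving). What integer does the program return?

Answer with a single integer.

Initial IR:
  y = 6
  v = y + 1
  c = y
  b = 0 - 0
  d = 9 + 5
  x = 2
  return c
After constant-fold (7 stmts):
  y = 6
  v = y + 1
  c = y
  b = 0
  d = 14
  x = 2
  return c
After copy-propagate (7 stmts):
  y = 6
  v = 6 + 1
  c = 6
  b = 0
  d = 14
  x = 2
  return 6
After constant-fold (7 stmts):
  y = 6
  v = 7
  c = 6
  b = 0
  d = 14
  x = 2
  return 6
After dead-code-elim (1 stmts):
  return 6
Evaluate:
  y = 6  =>  y = 6
  v = y + 1  =>  v = 7
  c = y  =>  c = 6
  b = 0 - 0  =>  b = 0
  d = 9 + 5  =>  d = 14
  x = 2  =>  x = 2
  return c = 6

Answer: 6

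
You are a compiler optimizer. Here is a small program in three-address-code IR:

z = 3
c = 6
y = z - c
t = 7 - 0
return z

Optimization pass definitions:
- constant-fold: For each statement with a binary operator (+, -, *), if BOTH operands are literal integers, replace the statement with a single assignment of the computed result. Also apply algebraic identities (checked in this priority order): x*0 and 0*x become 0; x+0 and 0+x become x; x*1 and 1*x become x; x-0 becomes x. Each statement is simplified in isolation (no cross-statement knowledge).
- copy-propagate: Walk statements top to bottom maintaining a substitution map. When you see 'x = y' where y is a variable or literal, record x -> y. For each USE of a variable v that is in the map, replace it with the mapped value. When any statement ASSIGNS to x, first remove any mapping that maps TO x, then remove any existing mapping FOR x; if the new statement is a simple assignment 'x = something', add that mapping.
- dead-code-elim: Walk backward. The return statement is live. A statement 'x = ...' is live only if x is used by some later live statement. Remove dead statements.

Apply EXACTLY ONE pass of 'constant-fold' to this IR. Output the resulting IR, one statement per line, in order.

Answer: z = 3
c = 6
y = z - c
t = 7
return z

Derivation:
Applying constant-fold statement-by-statement:
  [1] z = 3  (unchanged)
  [2] c = 6  (unchanged)
  [3] y = z - c  (unchanged)
  [4] t = 7 - 0  -> t = 7
  [5] return z  (unchanged)
Result (5 stmts):
  z = 3
  c = 6
  y = z - c
  t = 7
  return z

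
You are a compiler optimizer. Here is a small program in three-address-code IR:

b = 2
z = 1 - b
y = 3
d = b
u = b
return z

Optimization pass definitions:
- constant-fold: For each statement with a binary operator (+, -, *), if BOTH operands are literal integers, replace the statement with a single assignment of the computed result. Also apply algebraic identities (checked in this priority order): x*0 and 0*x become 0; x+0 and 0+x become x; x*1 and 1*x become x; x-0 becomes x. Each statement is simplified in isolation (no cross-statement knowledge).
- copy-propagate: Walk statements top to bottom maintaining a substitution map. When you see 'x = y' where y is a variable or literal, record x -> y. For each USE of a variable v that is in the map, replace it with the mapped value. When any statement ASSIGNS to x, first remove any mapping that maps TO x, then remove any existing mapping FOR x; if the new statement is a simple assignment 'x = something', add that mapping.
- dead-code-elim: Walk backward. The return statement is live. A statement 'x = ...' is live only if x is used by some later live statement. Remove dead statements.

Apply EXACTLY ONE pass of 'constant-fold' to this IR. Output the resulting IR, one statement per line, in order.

Applying constant-fold statement-by-statement:
  [1] b = 2  (unchanged)
  [2] z = 1 - b  (unchanged)
  [3] y = 3  (unchanged)
  [4] d = b  (unchanged)
  [5] u = b  (unchanged)
  [6] return z  (unchanged)
Result (6 stmts):
  b = 2
  z = 1 - b
  y = 3
  d = b
  u = b
  return z

Answer: b = 2
z = 1 - b
y = 3
d = b
u = b
return z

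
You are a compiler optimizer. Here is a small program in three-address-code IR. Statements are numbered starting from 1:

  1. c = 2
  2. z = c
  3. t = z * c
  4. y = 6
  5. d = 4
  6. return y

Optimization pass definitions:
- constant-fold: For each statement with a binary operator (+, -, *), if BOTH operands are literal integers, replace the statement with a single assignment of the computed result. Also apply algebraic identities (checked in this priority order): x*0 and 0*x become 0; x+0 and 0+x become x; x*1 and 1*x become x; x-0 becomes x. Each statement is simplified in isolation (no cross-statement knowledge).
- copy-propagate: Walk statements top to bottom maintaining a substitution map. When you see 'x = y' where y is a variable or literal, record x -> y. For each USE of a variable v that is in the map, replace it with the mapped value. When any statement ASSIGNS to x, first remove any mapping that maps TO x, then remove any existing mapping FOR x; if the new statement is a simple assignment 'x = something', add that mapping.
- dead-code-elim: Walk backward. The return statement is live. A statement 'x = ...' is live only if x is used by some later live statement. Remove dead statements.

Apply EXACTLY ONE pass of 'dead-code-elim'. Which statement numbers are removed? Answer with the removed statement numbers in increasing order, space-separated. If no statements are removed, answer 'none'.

Backward liveness scan:
Stmt 1 'c = 2': DEAD (c not in live set [])
Stmt 2 'z = c': DEAD (z not in live set [])
Stmt 3 't = z * c': DEAD (t not in live set [])
Stmt 4 'y = 6': KEEP (y is live); live-in = []
Stmt 5 'd = 4': DEAD (d not in live set ['y'])
Stmt 6 'return y': KEEP (return); live-in = ['y']
Removed statement numbers: [1, 2, 3, 5]
Surviving IR:
  y = 6
  return y

Answer: 1 2 3 5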